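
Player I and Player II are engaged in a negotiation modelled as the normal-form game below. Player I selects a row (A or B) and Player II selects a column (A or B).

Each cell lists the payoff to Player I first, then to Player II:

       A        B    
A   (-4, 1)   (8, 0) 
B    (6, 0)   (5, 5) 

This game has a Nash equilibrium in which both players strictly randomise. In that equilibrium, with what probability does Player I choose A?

5/6

Let p be the probability that Player I plays A. In a completely mixed equilibrium, Player II must be indifferent between A and B.
Player II's expected payoff from A is p; from B it is 5(1−p).
Setting these equal: p = −5p + 5, so p = 5/6.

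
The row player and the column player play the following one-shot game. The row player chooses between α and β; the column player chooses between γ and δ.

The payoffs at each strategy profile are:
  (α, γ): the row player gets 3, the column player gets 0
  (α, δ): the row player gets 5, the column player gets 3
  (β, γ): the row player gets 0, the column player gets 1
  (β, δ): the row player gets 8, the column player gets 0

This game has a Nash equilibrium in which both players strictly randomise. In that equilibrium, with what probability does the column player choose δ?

1/2

Let c be the probability that the column player plays γ. In a completely mixed equilibrium, the row player must be indifferent between α and β.
The row player's expected payoff from α is 3c + 5(1−c); from β it is 8(1−c).
Setting these equal: −2c + 5 = −8c + 8, so c = 1/2.
Therefore the column player plays δ with probability 1 − 1/2 = 1/2.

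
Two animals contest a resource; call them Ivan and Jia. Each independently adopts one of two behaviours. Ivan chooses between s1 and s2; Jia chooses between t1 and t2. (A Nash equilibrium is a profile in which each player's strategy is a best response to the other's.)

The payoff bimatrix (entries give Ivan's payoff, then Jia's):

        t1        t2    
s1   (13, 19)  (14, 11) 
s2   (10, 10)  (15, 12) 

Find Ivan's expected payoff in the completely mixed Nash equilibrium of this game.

55/4

First find q, the probability Jia plays t1, from Ivan's indifference between s1 and s2: 13q + 14(1−q) = 10q + 15(1−q), giving q = 1/4.
Since Ivan is indifferent in equilibrium, Ivan's expected payoff equals the payoff from either row against (1/4, 3/4). Using s1: 13(1/4) + 14(3/4) = 55/4.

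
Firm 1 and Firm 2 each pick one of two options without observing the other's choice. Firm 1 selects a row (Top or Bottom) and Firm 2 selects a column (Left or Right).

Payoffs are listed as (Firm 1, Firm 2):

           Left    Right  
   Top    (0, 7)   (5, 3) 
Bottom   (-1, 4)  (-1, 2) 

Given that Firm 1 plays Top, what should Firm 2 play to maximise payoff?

Against Top, Firm 2 earns 7 from Left and 3 from Right.
So Left is the best response.

Left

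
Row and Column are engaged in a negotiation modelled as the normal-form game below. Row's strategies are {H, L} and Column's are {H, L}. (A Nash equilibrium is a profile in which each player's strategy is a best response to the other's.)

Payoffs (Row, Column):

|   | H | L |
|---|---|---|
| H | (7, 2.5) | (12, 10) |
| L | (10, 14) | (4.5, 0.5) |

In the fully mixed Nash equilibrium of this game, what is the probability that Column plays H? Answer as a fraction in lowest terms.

Let q be the probability that Column plays H. In a completely mixed equilibrium, Row must be indifferent between H and L.
Row's expected payoff from H is 7q + 12(1−q); from L it is 10q + 4.5(1−q).
Setting these equal: −5q + 12 = 5.5q + 4.5, so q = 5/7.

5/7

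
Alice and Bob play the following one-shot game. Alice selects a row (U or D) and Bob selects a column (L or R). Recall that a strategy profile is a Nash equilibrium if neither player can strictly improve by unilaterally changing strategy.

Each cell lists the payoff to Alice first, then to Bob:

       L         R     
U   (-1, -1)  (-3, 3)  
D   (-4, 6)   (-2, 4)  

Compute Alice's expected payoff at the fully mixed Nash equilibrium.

-5/2

First find y, the probability Bob plays L, from Alice's indifference between U and D: −y − 3(1−y) = −4y − 2(1−y), giving y = 1/4.
Since Alice is indifferent in equilibrium, Alice's expected payoff equals the payoff from either row against (1/4, 3/4). Using U: −(1/4) − 3(3/4) = -5/2.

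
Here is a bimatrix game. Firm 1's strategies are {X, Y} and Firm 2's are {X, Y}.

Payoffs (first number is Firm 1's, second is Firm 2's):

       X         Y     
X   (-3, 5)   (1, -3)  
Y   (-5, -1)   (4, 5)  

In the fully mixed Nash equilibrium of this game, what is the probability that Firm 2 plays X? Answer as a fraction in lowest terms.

3/5

Let y be the probability that Firm 2 plays X. In a completely mixed equilibrium, Firm 1 must be indifferent between X and Y.
Firm 1's expected payoff from X is −3y + (1−y); from Y it is −5y + 4(1−y).
Setting these equal: −4y + 1 = −9y + 4, so y = 3/5.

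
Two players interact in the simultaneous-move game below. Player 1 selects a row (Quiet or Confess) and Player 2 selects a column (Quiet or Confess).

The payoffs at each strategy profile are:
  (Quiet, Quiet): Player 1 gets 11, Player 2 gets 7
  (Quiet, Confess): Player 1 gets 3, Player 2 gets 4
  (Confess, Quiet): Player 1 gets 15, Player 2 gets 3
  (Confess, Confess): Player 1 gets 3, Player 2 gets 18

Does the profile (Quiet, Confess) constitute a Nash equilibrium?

No

At (Quiet, Confess), Player 1 earns 3; switching to Confess would give 3, so Player 1 has no profitable deviation.
Player 2 earns 4; switching to Quiet would give 7, so Player 2 would deviate.
Since at least one player can profitably deviate, this is not a Nash equilibrium.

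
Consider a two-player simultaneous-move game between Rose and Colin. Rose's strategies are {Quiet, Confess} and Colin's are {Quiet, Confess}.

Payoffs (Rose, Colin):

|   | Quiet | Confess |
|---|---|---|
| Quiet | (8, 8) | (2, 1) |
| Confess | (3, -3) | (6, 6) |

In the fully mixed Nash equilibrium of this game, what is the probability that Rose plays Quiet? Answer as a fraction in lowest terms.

9/16

Let r be the probability that Rose plays Quiet. In a completely mixed equilibrium, Colin must be indifferent between Quiet and Confess.
Colin's expected payoff from Quiet is 8r − 3(1−r); from Confess it is r + 6(1−r).
Setting these equal: 11r − 3 = −5r + 6, so r = 9/16.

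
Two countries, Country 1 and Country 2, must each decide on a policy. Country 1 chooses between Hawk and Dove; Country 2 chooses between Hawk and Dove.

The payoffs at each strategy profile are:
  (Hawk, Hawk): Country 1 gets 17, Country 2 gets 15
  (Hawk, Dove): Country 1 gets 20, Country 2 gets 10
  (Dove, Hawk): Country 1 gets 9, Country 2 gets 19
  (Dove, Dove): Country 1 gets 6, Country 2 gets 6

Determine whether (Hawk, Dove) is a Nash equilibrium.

No

At (Hawk, Dove), Country 1 earns 20; switching to Dove would give 6, so Country 1 has no profitable deviation.
Country 2 earns 10; switching to Hawk would give 15, so Country 2 would deviate.
Since at least one player can profitably deviate, this is not a Nash equilibrium.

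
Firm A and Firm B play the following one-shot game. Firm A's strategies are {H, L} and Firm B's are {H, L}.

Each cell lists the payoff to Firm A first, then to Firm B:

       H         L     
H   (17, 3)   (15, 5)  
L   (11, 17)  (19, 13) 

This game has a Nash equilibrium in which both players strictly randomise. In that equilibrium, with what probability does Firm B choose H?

2/5

Let y be the probability that Firm B plays H. In a completely mixed equilibrium, Firm A must be indifferent between H and L.
Firm A's expected payoff from H is 17y + 15(1−y); from L it is 11y + 19(1−y).
Setting these equal: 2y + 15 = −8y + 19, so y = 2/5.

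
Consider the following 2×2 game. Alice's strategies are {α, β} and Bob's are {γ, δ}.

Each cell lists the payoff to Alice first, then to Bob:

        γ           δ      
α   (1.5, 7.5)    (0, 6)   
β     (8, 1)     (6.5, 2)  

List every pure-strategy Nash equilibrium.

(α, γ): Alice prefers β (8 > 1.5) — not an equilibrium.
(α, δ): Alice prefers β (6.5 > 0); Bob prefers γ (7.5 > 6) — not an equilibrium.
(β, γ): Bob prefers δ (2 > 1) — not an equilibrium.
(β, δ): Alice gets 6.5 ≥ 0 from α, and Bob gets 2 ≥ 1 from γ — Nash equilibrium.

(β, δ)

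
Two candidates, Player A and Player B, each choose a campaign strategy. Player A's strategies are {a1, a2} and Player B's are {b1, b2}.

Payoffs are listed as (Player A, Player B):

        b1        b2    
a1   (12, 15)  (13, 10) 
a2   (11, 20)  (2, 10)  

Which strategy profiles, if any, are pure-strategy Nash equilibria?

(a1, b1): Player A gets 12 ≥ 11 from a2, and Player B gets 15 ≥ 10 from b2 — Nash equilibrium.
(a1, b2): Player B prefers b1 (15 > 10) — not an equilibrium.
(a2, b1): Player A prefers a1 (12 > 11) — not an equilibrium.
(a2, b2): Player A prefers a1 (13 > 2); Player B prefers b1 (20 > 10) — not an equilibrium.

(a1, b1)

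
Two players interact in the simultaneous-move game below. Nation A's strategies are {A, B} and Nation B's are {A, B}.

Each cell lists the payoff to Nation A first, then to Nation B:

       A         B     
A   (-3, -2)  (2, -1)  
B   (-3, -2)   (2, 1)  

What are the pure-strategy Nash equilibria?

(A, A): Nation B prefers B (-1 > -2) — not an equilibrium.
(A, B): Nation A gets 2 ≥ 2 from B, and Nation B gets -1 ≥ -2 from A — Nash equilibrium.
(B, A): Nation B prefers B (1 > -2) — not an equilibrium.
(B, B): Nation A gets 2 ≥ 2 from A, and Nation B gets 1 ≥ -2 from A — Nash equilibrium.

(A, B) and (B, B)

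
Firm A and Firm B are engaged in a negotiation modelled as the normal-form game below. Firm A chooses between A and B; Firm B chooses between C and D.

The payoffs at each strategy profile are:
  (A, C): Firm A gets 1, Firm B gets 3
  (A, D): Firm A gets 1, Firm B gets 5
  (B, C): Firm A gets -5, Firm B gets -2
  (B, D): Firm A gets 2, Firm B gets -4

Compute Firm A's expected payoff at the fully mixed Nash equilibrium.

1

First find y, the probability Firm B plays C, from Firm A's indifference between A and B: y + (1−y) = −5y + 2(1−y), giving y = 1/7.
Since Firm A is indifferent in equilibrium, Firm A's expected payoff equals the payoff from either row against (1/7, 6/7). Using A: (1/7) + (6/7) = 1.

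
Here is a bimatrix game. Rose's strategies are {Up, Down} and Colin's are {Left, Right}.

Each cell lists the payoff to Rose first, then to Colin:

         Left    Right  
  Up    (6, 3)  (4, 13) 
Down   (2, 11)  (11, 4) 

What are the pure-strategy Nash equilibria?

(Up, Left): Colin prefers Right (13 > 3) — not an equilibrium.
(Up, Right): Rose prefers Down (11 > 4) — not an equilibrium.
(Down, Left): Rose prefers Up (6 > 2) — not an equilibrium.
(Down, Right): Colin prefers Left (11 > 4) — not an equilibrium.

none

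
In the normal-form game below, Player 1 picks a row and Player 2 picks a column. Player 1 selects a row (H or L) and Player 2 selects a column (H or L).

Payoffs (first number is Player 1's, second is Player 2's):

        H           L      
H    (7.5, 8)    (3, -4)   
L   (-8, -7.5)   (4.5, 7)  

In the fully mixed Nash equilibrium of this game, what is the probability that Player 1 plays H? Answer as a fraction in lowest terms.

29/53

Let p be the probability that Player 1 plays H. In a completely mixed equilibrium, Player 2 must be indifferent between H and L.
Player 2's expected payoff from H is 8p − 7.5(1−p); from L it is −4p + 7(1−p).
Setting these equal: 15.5p − 7.5 = −11p + 7, so p = 29/53.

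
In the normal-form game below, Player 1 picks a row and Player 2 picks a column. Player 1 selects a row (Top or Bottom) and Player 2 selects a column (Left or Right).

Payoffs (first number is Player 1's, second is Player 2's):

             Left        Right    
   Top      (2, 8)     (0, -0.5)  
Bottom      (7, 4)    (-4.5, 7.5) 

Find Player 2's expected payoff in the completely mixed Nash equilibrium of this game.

31/6

First find p, the probability Player 1 plays Top, from Player 2's indifference between Left and Right: 8p + 4(1−p) = −0.5p + 7.5(1−p), giving p = 7/24.
Since Player 2 is indifferent in equilibrium, Player 2's expected payoff equals the payoff from either column against (7/24, 17/24). Using Left: 8(7/24) + 4(17/24) = 31/6.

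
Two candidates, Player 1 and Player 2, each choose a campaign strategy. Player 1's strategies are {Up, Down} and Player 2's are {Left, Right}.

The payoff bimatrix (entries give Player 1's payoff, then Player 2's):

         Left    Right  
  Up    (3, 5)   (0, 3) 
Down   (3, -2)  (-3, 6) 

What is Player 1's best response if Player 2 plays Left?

Against Left, Player 1 earns 3 from Up and 3 from Down.
So either strategy is a best response.

either — both Up and Down are best responses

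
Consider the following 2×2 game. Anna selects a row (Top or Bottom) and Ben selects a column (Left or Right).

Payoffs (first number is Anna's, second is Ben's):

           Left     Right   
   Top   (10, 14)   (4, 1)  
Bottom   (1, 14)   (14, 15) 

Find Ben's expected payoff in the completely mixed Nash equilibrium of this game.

First find x, the probability Anna plays Top, from Ben's indifference between Left and Right: 14x + 14(1−x) = x + 15(1−x), giving x = 1/14.
Since Ben is indifferent in equilibrium, Ben's expected payoff equals the payoff from either column against (1/14, 13/14). Using Left: 14(1/14) + 14(13/14) = 14.

14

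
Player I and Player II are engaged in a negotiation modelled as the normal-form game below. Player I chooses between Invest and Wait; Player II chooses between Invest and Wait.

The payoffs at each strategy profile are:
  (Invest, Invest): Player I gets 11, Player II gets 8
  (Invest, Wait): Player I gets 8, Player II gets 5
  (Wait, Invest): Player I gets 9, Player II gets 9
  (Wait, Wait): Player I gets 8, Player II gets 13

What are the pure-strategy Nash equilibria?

(Invest, Invest) and (Wait, Wait)

(Invest, Invest): Player I gets 11 ≥ 9 from Wait, and Player II gets 8 ≥ 5 from Wait — Nash equilibrium.
(Invest, Wait): Player II prefers Invest (8 > 5) — not an equilibrium.
(Wait, Invest): Player I prefers Invest (11 > 9); Player II prefers Wait (13 > 9) — not an equilibrium.
(Wait, Wait): Player I gets 8 ≥ 8 from Invest, and Player II gets 13 ≥ 9 from Invest — Nash equilibrium.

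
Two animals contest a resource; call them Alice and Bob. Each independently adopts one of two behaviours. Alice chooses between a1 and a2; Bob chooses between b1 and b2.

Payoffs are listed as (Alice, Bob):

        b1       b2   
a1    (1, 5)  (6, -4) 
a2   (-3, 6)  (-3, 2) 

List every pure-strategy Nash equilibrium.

(a1, b1)

(a1, b1): Alice gets 1 ≥ -3 from a2, and Bob gets 5 ≥ -4 from b2 — Nash equilibrium.
(a1, b2): Bob prefers b1 (5 > -4) — not an equilibrium.
(a2, b1): Alice prefers a1 (1 > -3) — not an equilibrium.
(a2, b2): Alice prefers a1 (6 > -3); Bob prefers b1 (6 > 2) — not an equilibrium.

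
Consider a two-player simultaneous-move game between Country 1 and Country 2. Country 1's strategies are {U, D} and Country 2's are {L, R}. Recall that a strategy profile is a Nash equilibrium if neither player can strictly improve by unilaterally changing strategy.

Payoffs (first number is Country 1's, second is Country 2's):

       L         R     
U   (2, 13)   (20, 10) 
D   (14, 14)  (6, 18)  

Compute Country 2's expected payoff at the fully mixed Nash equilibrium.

94/7

First find p, the probability Country 1 plays U, from Country 2's indifference between L and R: 13p + 14(1−p) = 10p + 18(1−p), giving p = 4/7.
Since Country 2 is indifferent in equilibrium, Country 2's expected payoff equals the payoff from either column against (4/7, 3/7). Using L: 13(4/7) + 14(3/7) = 94/7.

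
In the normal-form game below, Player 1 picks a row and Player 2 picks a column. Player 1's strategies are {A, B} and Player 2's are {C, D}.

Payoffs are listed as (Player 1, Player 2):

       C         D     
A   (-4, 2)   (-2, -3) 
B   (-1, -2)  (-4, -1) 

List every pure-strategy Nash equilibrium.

(A, C): Player 1 prefers B (-1 > -4) — not an equilibrium.
(A, D): Player 2 prefers C (2 > -3) — not an equilibrium.
(B, C): Player 2 prefers D (-1 > -2) — not an equilibrium.
(B, D): Player 1 prefers A (-2 > -4) — not an equilibrium.

none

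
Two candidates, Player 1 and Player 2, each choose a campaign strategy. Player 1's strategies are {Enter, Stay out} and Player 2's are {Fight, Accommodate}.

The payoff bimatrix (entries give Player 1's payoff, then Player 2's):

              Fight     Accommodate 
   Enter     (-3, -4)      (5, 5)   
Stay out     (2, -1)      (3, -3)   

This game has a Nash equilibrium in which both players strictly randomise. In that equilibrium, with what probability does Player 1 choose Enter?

2/11

Let x be the probability that Player 1 plays Enter. In a completely mixed equilibrium, Player 2 must be indifferent between Fight and Accommodate.
Player 2's expected payoff from Fight is −4x − (1−x); from Accommodate it is 5x − 3(1−x).
Setting these equal: −3x − 1 = 8x − 3, so x = 2/11.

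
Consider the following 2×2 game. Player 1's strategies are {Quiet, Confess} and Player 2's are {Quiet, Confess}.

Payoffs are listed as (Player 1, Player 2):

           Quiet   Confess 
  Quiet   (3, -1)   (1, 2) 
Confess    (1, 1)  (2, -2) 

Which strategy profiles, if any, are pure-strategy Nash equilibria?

(Quiet, Quiet): Player 2 prefers Confess (2 > -1) — not an equilibrium.
(Quiet, Confess): Player 1 prefers Confess (2 > 1) — not an equilibrium.
(Confess, Quiet): Player 1 prefers Quiet (3 > 1) — not an equilibrium.
(Confess, Confess): Player 2 prefers Quiet (1 > -2) — not an equilibrium.

none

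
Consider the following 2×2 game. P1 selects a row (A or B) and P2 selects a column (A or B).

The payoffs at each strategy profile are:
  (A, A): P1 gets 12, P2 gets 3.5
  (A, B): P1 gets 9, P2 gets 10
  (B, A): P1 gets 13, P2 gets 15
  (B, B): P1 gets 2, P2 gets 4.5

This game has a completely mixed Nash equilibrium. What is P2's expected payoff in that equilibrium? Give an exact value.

First find x, the probability P1 plays A, from P2's indifference between A and B: 3.5x + 15(1−x) = 10x + 4.5(1−x), giving x = 21/34.
Since P2 is indifferent in equilibrium, P2's expected payoff equals the payoff from either column against (21/34, 13/34). Using A: 3.5(21/34) + 15(13/34) = 537/68.

537/68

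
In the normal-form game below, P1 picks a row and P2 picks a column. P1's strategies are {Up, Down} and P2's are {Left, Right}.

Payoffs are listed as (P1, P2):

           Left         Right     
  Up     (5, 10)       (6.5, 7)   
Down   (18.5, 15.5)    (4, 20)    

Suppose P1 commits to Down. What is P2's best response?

Right

Against Down, P2 earns 15.5 from Left and 20 from Right.
So Right is the best response.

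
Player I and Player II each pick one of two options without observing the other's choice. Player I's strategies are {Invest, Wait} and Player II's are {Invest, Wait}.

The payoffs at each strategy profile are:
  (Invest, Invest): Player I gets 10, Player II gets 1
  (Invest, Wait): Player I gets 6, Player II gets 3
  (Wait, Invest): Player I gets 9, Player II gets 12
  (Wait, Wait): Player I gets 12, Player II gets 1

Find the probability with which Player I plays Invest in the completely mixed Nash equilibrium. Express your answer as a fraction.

11/13

Let p be the probability that Player I plays Invest. In a completely mixed equilibrium, Player II must be indifferent between Invest and Wait.
Player II's expected payoff from Invest is p + 12(1−p); from Wait it is 3p + (1−p).
Setting these equal: −11p + 12 = 2p + 1, so p = 11/13.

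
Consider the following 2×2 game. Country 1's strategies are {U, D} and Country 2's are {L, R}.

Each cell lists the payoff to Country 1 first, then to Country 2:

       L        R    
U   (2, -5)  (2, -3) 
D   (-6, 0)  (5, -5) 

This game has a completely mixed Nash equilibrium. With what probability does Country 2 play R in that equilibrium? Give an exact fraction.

Let c be the probability that Country 2 plays L. In a completely mixed equilibrium, Country 1 must be indifferent between U and D.
Country 1's expected payoff from U is 2c + 2(1−c); from D it is −6c + 5(1−c).
Setting these equal: 2 = −11c + 5, so c = 3/11.
Therefore Country 2 plays R with probability 1 − 3/11 = 8/11.

8/11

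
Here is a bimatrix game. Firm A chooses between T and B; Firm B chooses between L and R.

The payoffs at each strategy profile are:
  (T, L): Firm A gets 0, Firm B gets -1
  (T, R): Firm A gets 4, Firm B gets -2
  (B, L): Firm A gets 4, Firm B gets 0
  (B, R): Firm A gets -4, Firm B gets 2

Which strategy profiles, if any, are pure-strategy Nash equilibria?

none

(T, L): Firm A prefers B (4 > 0) — not an equilibrium.
(T, R): Firm B prefers L (-1 > -2) — not an equilibrium.
(B, L): Firm B prefers R (2 > 0) — not an equilibrium.
(B, R): Firm A prefers T (4 > -4) — not an equilibrium.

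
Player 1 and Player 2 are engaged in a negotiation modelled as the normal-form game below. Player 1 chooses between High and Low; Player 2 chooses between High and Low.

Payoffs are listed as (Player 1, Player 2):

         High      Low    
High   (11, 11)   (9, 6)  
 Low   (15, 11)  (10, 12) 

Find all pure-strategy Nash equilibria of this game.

(Low, Low)

(High, High): Player 1 prefers Low (15 > 11) — not an equilibrium.
(High, Low): Player 1 prefers Low (10 > 9); Player 2 prefers High (11 > 6) — not an equilibrium.
(Low, High): Player 2 prefers Low (12 > 11) — not an equilibrium.
(Low, Low): Player 1 gets 10 ≥ 9 from High, and Player 2 gets 12 ≥ 11 from High — Nash equilibrium.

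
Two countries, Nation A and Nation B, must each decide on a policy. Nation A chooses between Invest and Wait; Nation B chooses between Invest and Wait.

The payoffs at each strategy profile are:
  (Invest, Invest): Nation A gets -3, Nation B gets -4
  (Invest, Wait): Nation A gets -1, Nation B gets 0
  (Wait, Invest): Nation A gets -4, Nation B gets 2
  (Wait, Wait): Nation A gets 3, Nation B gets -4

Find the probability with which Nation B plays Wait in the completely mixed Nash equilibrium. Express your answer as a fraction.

1/5

Let c be the probability that Nation B plays Invest. In a completely mixed equilibrium, Nation A must be indifferent between Invest and Wait.
Nation A's expected payoff from Invest is −3c − (1−c); from Wait it is −4c + 3(1−c).
Setting these equal: −2c − 1 = −7c + 3, so c = 4/5.
Therefore Nation B plays Wait with probability 1 − 4/5 = 1/5.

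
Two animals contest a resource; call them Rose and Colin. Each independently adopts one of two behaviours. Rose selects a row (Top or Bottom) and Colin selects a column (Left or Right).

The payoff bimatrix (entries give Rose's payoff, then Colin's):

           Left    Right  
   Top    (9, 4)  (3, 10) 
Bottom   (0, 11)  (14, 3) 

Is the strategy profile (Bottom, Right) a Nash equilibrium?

At (Bottom, Right), Rose earns 14; switching to Top would give 3, so Rose has no profitable deviation.
Colin earns 3; switching to Left would give 11, so Colin would deviate.
Since at least one player can profitably deviate, this is not a Nash equilibrium.

No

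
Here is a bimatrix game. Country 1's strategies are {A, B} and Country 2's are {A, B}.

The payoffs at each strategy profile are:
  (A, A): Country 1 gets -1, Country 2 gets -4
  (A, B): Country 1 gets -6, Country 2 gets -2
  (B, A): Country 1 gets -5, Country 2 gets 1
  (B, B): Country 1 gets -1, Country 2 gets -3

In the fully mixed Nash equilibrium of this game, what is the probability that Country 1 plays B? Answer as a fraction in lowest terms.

1/3

Let x be the probability that Country 1 plays A. In a completely mixed equilibrium, Country 2 must be indifferent between A and B.
Country 2's expected payoff from A is −4x + (1−x); from B it is −2x − 3(1−x).
Setting these equal: −5x + 1 = x − 3, so x = 2/3.
Therefore Country 1 plays B with probability 1 − 2/3 = 1/3.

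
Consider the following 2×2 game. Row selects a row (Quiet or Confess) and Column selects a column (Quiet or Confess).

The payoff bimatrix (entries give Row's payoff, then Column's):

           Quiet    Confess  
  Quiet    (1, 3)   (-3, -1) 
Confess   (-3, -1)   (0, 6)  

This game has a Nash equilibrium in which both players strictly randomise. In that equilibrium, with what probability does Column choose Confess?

Let y be the probability that Column plays Quiet. In a completely mixed equilibrium, Row must be indifferent between Quiet and Confess.
Row's expected payoff from Quiet is y − 3(1−y); from Confess it is −3y.
Setting these equal: 4y − 3 = −3y, so y = 3/7.
Therefore Column plays Confess with probability 1 − 3/7 = 4/7.

4/7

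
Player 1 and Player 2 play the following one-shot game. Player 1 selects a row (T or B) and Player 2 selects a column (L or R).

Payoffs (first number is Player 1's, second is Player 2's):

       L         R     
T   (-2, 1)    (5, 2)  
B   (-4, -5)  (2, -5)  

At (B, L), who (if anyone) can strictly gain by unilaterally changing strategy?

Player 1 at (B, L) earns -4; deviating to T yields -2 — a strict improvement.
Player 2 earns -5; deviating to R yields -5 — not better.
Only Player 1 has a strictly profitable deviation.

Player 1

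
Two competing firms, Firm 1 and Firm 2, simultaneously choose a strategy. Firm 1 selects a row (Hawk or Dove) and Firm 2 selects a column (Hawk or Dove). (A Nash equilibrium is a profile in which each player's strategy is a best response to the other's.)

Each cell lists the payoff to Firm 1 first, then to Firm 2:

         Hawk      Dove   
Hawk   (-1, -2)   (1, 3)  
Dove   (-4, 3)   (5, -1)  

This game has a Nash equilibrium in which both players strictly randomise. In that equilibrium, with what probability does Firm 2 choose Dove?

3/7

Let y be the probability that Firm 2 plays Hawk. In a completely mixed equilibrium, Firm 1 must be indifferent between Hawk and Dove.
Firm 1's expected payoff from Hawk is −y + (1−y); from Dove it is −4y + 5(1−y).
Setting these equal: −2y + 1 = −9y + 5, so y = 4/7.
Therefore Firm 2 plays Dove with probability 1 − 4/7 = 3/7.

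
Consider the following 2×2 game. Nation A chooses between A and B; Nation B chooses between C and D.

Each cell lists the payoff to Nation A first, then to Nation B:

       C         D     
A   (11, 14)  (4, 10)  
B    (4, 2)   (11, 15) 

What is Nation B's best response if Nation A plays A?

C

Against A, Nation B earns 14 from C and 10 from D.
So C is the best response.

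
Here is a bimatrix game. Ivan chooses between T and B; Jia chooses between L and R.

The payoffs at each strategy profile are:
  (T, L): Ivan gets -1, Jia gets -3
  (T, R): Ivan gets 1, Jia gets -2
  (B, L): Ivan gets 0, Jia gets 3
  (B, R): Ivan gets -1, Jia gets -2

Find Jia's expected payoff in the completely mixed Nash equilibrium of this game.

First find x, the probability Ivan plays T, from Jia's indifference between L and R: −3x + 3(1−x) = −2x − 2(1−x), giving x = 5/6.
Since Jia is indifferent in equilibrium, Jia's expected payoff equals the payoff from either column against (5/6, 1/6). Using L: −3(5/6) + 3(1/6) = -2.

-2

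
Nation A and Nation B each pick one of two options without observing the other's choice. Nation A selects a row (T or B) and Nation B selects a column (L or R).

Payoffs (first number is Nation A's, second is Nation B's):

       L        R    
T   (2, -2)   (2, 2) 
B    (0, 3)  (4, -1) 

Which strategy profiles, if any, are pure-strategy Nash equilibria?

none

(T, L): Nation B prefers R (2 > -2) — not an equilibrium.
(T, R): Nation A prefers B (4 > 2) — not an equilibrium.
(B, L): Nation A prefers T (2 > 0) — not an equilibrium.
(B, R): Nation B prefers L (3 > -1) — not an equilibrium.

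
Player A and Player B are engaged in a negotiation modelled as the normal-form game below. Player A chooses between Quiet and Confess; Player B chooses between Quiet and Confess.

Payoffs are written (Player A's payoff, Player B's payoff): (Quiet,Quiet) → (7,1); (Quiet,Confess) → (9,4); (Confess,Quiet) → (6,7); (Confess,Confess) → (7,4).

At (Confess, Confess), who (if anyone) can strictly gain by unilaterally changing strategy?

Both

Player A at (Confess, Confess) earns 7; deviating to Quiet yields 9 — a strict improvement.
Player B earns 4; deviating to Quiet yields 7 — a strict improvement.
Both Player A and Player B have strictly profitable deviations.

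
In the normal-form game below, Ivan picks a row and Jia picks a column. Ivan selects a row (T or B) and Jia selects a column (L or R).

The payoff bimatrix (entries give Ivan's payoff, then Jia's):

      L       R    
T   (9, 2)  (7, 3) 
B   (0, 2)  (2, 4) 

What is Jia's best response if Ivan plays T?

R

Against T, Jia earns 2 from L and 3 from R.
So R is the best response.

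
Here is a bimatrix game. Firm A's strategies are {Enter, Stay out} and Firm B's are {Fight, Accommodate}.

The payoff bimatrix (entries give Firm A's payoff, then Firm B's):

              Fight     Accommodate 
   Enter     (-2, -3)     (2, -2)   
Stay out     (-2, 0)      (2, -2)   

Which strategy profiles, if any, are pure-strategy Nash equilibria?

(Enter, Fight): Firm B prefers Accommodate (-2 > -3) — not an equilibrium.
(Enter, Accommodate): Firm A gets 2 ≥ 2 from Stay out, and Firm B gets -2 ≥ -3 from Fight — Nash equilibrium.
(Stay out, Fight): Firm A gets -2 ≥ -2 from Enter, and Firm B gets 0 ≥ -2 from Accommodate — Nash equilibrium.
(Stay out, Accommodate): Firm B prefers Fight (0 > -2) — not an equilibrium.

(Enter, Accommodate) and (Stay out, Fight)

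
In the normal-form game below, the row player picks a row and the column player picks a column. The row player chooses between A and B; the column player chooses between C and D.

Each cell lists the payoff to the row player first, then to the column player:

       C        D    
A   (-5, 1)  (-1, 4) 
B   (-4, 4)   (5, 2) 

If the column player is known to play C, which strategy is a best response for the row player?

Against C, the row player earns -5 from A and -4 from B.
So B is the best response.

B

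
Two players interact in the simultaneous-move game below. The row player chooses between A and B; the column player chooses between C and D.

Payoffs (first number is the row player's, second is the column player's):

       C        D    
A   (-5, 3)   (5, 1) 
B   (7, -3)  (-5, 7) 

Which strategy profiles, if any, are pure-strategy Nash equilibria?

none

(A, C): the row player prefers B (7 > -5) — not an equilibrium.
(A, D): the column player prefers C (3 > 1) — not an equilibrium.
(B, C): the column player prefers D (7 > -3) — not an equilibrium.
(B, D): the row player prefers A (5 > -5) — not an equilibrium.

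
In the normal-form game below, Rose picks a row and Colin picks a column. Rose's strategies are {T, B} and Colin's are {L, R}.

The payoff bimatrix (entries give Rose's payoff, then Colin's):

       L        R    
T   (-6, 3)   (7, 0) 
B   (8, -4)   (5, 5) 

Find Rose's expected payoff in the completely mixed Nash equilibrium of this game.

43/8

First find q, the probability Colin plays L, from Rose's indifference between T and B: −6q + 7(1−q) = 8q + 5(1−q), giving q = 1/8.
Since Rose is indifferent in equilibrium, Rose's expected payoff equals the payoff from either row against (1/8, 7/8). Using T: −6(1/8) + 7(7/8) = 43/8.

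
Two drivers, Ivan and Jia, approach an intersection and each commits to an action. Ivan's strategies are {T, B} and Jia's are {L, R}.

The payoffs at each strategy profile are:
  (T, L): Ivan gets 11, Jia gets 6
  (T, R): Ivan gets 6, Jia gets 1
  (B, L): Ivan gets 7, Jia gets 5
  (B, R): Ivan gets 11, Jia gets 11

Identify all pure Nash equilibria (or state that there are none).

(T, L) and (B, R)

(T, L): Ivan gets 11 ≥ 7 from B, and Jia gets 6 ≥ 1 from R — Nash equilibrium.
(T, R): Ivan prefers B (11 > 6); Jia prefers L (6 > 1) — not an equilibrium.
(B, L): Ivan prefers T (11 > 7); Jia prefers R (11 > 5) — not an equilibrium.
(B, R): Ivan gets 11 ≥ 6 from T, and Jia gets 11 ≥ 5 from L — Nash equilibrium.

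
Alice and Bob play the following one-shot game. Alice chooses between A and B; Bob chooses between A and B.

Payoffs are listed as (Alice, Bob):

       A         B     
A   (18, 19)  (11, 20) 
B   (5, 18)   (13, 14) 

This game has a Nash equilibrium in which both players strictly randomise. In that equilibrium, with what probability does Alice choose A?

4/5

Let p be the probability that Alice plays A. In a completely mixed equilibrium, Bob must be indifferent between A and B.
Bob's expected payoff from A is 19p + 18(1−p); from B it is 20p + 14(1−p).
Setting these equal: p + 18 = 6p + 14, so p = 4/5.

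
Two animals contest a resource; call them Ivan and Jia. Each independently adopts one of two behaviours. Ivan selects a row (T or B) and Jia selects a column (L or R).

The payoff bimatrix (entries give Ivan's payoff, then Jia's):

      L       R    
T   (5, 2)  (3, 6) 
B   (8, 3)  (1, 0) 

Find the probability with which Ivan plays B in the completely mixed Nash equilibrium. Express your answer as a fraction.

Let x be the probability that Ivan plays T. In a completely mixed equilibrium, Jia must be indifferent between L and R.
Jia's expected payoff from L is 2x + 3(1−x); from R it is 6x.
Setting these equal: −x + 3 = 6x, so x = 3/7.
Therefore Ivan plays B with probability 1 − 3/7 = 4/7.

4/7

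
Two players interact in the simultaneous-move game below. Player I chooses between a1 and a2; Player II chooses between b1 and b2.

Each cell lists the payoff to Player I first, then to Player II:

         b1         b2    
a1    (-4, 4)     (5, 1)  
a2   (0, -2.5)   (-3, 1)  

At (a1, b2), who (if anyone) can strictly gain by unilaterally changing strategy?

Player II

Player I at (a1, b2) earns 5; deviating to a2 yields -3 — not better.
Player II earns 1; deviating to b1 yields 4 — a strict improvement.
Only Player II has a strictly profitable deviation.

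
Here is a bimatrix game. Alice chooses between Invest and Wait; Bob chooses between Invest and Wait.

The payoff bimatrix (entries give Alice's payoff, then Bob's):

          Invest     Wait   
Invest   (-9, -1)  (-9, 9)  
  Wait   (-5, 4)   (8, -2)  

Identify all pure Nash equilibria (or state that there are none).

(Invest, Invest): Alice prefers Wait (-5 > -9); Bob prefers Wait (9 > -1) — not an equilibrium.
(Invest, Wait): Alice prefers Wait (8 > -9) — not an equilibrium.
(Wait, Invest): Alice gets -5 ≥ -9 from Invest, and Bob gets 4 ≥ -2 from Wait — Nash equilibrium.
(Wait, Wait): Bob prefers Invest (4 > -2) — not an equilibrium.

(Wait, Invest)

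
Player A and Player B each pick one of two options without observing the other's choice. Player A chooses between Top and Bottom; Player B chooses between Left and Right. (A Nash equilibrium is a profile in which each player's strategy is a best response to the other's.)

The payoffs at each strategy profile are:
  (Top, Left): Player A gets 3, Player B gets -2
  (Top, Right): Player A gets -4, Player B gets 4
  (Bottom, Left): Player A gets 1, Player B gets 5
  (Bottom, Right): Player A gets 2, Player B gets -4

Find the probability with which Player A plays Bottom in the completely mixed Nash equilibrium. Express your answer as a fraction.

Let x be the probability that Player A plays Top. In a completely mixed equilibrium, Player B must be indifferent between Left and Right.
Player B's expected payoff from Left is −2x + 5(1−x); from Right it is 4x − 4(1−x).
Setting these equal: −7x + 5 = 8x − 4, so x = 3/5.
Therefore Player A plays Bottom with probability 1 − 3/5 = 2/5.

2/5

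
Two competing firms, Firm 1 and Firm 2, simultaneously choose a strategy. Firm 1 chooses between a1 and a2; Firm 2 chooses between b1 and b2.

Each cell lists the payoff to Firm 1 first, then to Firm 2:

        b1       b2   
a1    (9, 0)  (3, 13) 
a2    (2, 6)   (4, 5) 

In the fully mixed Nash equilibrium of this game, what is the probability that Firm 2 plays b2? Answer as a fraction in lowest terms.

7/8

Let q be the probability that Firm 2 plays b1. In a completely mixed equilibrium, Firm 1 must be indifferent between a1 and a2.
Firm 1's expected payoff from a1 is 9q + 3(1−q); from a2 it is 2q + 4(1−q).
Setting these equal: 6q + 3 = −2q + 4, so q = 1/8.
Therefore Firm 2 plays b2 with probability 1 − 1/8 = 7/8.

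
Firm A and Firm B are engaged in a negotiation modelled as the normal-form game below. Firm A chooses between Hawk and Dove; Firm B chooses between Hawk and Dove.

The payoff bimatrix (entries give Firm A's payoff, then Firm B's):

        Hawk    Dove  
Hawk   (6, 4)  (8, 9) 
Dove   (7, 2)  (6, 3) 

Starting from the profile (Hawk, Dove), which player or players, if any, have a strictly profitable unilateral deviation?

Firm A at (Hawk, Dove) earns 8; deviating to Dove yields 6 — not better.
Firm B earns 9; deviating to Hawk yields 4 — not better.
Neither player can strictly improve; the profile is a Nash equilibrium.

Neither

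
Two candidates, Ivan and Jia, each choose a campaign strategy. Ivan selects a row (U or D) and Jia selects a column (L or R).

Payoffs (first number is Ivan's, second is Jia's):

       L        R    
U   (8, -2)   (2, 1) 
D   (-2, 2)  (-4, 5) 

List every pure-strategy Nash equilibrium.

(U, L): Jia prefers R (1 > -2) — not an equilibrium.
(U, R): Ivan gets 2 ≥ -4 from D, and Jia gets 1 ≥ -2 from L — Nash equilibrium.
(D, L): Ivan prefers U (8 > -2); Jia prefers R (5 > 2) — not an equilibrium.
(D, R): Ivan prefers U (2 > -4) — not an equilibrium.

(U, R)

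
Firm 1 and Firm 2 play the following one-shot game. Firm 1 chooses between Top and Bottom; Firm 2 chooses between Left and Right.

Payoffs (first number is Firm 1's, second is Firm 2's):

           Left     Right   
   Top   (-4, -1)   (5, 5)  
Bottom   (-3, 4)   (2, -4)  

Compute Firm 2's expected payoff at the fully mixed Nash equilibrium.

First find p, the probability Firm 1 plays Top, from Firm 2's indifference between Left and Right: −p + 4(1−p) = 5p − 4(1−p), giving p = 4/7.
Since Firm 2 is indifferent in equilibrium, Firm 2's expected payoff equals the payoff from either column against (4/7, 3/7). Using Left: −(4/7) + 4(3/7) = 8/7.

8/7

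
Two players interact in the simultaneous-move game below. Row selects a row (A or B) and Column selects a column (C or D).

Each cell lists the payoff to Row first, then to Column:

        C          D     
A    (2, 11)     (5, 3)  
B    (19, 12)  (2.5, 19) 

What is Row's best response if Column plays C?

Against C, Row earns 2 from A and 19 from B.
So B is the best response.

B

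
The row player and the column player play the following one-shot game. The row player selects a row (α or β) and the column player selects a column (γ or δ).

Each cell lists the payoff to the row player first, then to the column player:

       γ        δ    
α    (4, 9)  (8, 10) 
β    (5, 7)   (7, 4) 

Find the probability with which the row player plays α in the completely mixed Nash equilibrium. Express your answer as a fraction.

Let r be the probability that the row player plays α. In a completely mixed equilibrium, the column player must be indifferent between γ and δ.
The column player's expected payoff from γ is 9r + 7(1−r); from δ it is 10r + 4(1−r).
Setting these equal: 2r + 7 = 6r + 4, so r = 3/4.

3/4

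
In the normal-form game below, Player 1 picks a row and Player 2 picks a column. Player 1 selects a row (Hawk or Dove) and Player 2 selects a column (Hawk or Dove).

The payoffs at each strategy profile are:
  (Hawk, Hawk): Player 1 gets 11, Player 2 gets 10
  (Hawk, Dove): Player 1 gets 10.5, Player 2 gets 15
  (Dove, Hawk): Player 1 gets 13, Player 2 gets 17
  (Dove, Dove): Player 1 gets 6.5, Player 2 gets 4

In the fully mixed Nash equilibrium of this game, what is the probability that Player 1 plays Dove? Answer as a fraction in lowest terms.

Let r be the probability that Player 1 plays Hawk. In a completely mixed equilibrium, Player 2 must be indifferent between Hawk and Dove.
Player 2's expected payoff from Hawk is 10r + 17(1−r); from Dove it is 15r + 4(1−r).
Setting these equal: −7r + 17 = 11r + 4, so r = 13/18.
Therefore Player 1 plays Dove with probability 1 − 13/18 = 5/18.

5/18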